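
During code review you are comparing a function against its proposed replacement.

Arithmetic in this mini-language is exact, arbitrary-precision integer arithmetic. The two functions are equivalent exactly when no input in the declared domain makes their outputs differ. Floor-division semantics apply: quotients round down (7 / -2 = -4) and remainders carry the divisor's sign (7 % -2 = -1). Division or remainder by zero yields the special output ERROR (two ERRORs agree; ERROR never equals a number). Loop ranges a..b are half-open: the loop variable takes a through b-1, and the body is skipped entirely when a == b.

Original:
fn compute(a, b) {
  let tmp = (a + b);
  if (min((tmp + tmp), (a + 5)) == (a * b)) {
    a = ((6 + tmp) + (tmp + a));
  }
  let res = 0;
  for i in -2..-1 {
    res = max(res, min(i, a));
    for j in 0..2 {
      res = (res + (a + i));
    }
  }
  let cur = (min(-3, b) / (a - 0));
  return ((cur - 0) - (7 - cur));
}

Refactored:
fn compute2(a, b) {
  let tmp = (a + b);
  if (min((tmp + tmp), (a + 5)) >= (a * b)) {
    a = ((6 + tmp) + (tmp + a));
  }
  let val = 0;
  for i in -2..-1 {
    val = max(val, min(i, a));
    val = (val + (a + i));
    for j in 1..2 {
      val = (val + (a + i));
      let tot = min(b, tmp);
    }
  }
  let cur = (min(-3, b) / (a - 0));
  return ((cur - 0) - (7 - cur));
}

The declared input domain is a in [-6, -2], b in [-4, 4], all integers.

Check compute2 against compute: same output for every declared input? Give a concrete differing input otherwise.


These are not equivalent — on a=-5, b=3 the outputs split (-7 vs -5).
compute: tmp=-2, then (min((tmp + tmp), (a + 5)) == (a * b)) is false, then res=0, then (i=-2), then res=0, then (j=0), then res=-7, then (j=1), then res=-14, then cur=0, then returns -7
compute2: tmp=-2, then (min((tmp + tmp), (a + 5)) >= (a * b)) is true, then a=-3, then val=0, then (i=-2), then val=0, then val=-5, then (j=1), then val=-10, then tot=-2, then cur=1, then returns -5
verdict: not equivalent; witness: a=-5, b=3


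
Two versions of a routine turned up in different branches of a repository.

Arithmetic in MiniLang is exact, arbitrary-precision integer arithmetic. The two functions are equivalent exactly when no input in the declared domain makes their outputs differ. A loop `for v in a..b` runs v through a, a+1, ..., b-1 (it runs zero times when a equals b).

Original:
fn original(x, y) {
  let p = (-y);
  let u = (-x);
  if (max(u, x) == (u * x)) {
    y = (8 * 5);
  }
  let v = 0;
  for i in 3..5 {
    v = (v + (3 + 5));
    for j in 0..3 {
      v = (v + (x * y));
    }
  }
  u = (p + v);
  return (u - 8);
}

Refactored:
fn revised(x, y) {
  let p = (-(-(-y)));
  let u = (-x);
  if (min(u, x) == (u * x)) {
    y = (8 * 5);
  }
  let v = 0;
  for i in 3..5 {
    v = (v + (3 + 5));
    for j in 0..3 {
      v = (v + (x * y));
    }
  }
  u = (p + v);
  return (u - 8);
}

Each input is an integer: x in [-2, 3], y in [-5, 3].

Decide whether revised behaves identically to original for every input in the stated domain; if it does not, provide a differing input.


Take x=-1, y=-5.
original: p becomes 5; next u becomes 1; next (max(u, x) == (u * x)) evaluates to false; next v becomes 0; next at i=3:; next v becomes 8; next at j=0:; next v becomes 13; next at j=1:; next v becomes 18; next at j=2:; next v becomes 23; next at i=4:; next v becomes 31; next at j=0:; next v becomes 36; next at j=1:; next v becomes 41; next at j=2:; next v becomes 46; next u becomes 51; next final value 43
revised: p becomes 5; next u becomes 1; next (min(u, x) == (u * x)) evaluates to true; next y becomes 40; next v becomes 0; next at i=3:; next v becomes 8; next at j=0:; next v becomes -32; next at j=1:; next v becomes -72; next at j=2:; next v becomes -112; next at i=4:; next v becomes -104; next at j=0:; next v becomes -144; next at j=1:; next v becomes -184; next at j=2:; next v becomes -224; next u becomes -219; next final value -227
43 != -227, so the rewrite changes behavior.
verdict: not equivalent; witness: x=-1, y=-5


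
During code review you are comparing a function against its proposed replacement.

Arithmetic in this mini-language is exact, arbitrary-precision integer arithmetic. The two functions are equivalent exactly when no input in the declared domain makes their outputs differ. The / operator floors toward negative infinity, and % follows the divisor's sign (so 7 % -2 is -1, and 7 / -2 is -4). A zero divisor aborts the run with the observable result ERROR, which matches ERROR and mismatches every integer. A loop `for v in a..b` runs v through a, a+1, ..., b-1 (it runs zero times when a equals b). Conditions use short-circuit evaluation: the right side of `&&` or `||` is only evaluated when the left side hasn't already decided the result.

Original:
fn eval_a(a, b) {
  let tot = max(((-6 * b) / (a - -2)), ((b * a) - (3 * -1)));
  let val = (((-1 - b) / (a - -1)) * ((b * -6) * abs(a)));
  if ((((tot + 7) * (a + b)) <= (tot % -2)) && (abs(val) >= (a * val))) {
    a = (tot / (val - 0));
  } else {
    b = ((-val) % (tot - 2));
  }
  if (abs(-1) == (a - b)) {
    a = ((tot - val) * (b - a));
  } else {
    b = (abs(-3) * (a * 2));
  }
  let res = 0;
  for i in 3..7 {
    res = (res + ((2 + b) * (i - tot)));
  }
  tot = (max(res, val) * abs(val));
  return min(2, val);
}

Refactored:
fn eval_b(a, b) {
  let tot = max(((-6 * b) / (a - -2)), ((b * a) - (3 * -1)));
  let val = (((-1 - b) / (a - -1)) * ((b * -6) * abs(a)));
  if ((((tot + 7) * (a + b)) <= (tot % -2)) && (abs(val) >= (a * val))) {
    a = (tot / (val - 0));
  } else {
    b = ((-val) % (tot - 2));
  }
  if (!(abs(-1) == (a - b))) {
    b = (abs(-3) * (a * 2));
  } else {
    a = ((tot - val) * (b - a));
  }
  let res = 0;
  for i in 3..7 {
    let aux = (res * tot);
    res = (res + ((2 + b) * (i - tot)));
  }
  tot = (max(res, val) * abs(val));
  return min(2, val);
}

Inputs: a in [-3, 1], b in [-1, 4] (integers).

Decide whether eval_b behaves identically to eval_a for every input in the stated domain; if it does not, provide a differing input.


The two versions differ — the changes include local variable names differ; also boolean connective usage differs; also arithmetic usage differs; also statement counts differ.
One worked example (a=-1, b=1) — eval_a: tot becomes 2; next hits division by zero so the output is ERROR; eval_b: tot becomes 2; next hits division by zero so the output is ERROR; agreement on ERROR.
Across all 30 domain points the two functions coincide.
verdict: equivalent


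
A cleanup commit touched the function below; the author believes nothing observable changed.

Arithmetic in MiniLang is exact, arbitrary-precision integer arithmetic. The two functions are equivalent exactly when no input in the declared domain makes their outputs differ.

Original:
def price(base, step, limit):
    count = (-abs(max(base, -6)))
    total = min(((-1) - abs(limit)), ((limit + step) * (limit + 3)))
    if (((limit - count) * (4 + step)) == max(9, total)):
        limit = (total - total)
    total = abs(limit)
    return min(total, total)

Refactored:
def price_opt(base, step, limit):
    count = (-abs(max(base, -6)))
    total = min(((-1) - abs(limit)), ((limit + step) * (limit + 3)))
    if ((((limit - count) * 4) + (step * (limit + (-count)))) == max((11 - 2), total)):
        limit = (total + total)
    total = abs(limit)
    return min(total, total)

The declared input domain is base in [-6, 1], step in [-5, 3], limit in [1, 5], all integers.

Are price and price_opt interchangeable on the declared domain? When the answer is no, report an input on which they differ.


Consider the input base=-6, step=-3, limit=3.
price: count = -6; total = -4; (((limit - count) * (4 + step)) == max(9, total)) -> true; limit = 0; total = 0; return 0
price_opt: count = -6; total = -4; ((((limit - count) * 4) + (step * (limit + (-count)))) == max((11 - 2), total)) -> true; limit = -8; total = 8; return 8
0 vs 8 — the two versions disagree here.
verdict: not equivalent; witness: base=-6, step=-3, limit=3


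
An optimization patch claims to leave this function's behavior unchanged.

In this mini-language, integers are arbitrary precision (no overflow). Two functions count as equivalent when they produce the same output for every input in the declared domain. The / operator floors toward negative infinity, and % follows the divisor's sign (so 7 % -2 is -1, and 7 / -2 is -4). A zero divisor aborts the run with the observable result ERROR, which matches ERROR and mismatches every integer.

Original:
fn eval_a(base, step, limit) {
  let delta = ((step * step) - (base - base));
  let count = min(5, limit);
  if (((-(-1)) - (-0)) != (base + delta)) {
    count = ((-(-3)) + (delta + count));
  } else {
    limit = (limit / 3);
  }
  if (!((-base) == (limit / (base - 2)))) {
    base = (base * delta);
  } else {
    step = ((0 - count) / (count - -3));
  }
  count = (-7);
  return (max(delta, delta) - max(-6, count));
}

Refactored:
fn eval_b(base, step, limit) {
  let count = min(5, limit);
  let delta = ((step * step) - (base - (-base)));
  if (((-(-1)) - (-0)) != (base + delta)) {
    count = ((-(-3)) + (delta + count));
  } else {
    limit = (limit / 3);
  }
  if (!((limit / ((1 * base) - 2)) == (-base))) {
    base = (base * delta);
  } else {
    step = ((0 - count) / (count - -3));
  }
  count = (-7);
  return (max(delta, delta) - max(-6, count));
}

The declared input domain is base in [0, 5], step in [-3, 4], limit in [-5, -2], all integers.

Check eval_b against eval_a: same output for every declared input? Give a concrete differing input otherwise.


On input base=1, step=-3, limit=-5, eval_a returns 15 while eval_b returns 13.
verdict: not equivalent; witness: base=1, step=-3, limit=-5


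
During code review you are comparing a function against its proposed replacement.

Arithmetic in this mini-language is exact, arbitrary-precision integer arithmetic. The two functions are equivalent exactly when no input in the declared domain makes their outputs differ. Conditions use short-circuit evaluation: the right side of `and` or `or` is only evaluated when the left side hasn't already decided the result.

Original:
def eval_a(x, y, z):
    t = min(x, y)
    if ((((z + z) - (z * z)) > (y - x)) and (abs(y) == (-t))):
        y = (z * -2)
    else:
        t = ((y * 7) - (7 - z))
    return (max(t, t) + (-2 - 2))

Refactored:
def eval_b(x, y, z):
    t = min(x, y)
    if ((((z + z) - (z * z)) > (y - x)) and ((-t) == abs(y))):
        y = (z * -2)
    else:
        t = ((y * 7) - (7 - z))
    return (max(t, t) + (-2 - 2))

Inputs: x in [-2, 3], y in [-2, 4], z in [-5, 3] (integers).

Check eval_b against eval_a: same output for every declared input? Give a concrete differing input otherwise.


Equivalent — the differences include same computation, different form, yet no declared input distinguishes the two.
As a probe, take x=2, y=-2, z=-3: eval_a runs t := -2 | ((((z + z) - (z * z)) > (y - x)) and (abs(y) == (-t))): false | t := -24 | result -28; eval_b runs t := -2 | ((((z + z) - (z * z)) > (y - x)) and ((-t) == abs(y))): false | t := -24 | result -28; both end at -28.
Every one of the 378 inputs gives matching results.
verdict: equivalent


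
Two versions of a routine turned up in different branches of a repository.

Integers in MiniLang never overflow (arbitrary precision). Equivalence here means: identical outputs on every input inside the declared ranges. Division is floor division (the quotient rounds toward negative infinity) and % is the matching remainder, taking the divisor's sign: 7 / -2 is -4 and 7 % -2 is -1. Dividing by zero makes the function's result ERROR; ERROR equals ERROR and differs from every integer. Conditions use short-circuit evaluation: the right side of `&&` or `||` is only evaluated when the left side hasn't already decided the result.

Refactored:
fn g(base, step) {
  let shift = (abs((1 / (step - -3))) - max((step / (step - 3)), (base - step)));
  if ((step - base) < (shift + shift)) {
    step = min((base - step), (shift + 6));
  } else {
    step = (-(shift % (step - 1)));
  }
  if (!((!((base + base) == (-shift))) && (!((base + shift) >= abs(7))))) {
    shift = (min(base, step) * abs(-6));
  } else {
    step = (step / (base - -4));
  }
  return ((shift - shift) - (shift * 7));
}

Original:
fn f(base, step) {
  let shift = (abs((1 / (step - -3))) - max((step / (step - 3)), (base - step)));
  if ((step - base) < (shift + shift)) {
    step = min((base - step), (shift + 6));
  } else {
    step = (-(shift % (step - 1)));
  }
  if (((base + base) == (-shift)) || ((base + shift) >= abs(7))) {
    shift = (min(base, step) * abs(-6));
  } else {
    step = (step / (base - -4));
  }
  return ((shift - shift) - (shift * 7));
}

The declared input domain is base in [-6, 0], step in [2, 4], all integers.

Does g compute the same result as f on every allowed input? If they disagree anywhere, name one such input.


The two are interchangeable: boolean connective usage differs, and every declared input agrees.
Spot check at base=-5, step=4 — f: shift becomes -4; next ((step - base) < (shift + shift)) evaluates to false; next step becomes -2; next (((base + base) == (-shift)) || ((base + shift) >= abs(7))) evaluates to false; next step becomes 2; next final value 28. g: shift becomes -4; next ((step - base) < (shift + shift)) evaluates to false; next step becomes -2; next (!((!((base + base) == (-shift))) && (!((base + shift) >= abs(7))))) evaluates to false; next step becomes 2; next final value 28. Both give 28.
Every one of the 21 inputs gives matching results.
verdict: equivalent


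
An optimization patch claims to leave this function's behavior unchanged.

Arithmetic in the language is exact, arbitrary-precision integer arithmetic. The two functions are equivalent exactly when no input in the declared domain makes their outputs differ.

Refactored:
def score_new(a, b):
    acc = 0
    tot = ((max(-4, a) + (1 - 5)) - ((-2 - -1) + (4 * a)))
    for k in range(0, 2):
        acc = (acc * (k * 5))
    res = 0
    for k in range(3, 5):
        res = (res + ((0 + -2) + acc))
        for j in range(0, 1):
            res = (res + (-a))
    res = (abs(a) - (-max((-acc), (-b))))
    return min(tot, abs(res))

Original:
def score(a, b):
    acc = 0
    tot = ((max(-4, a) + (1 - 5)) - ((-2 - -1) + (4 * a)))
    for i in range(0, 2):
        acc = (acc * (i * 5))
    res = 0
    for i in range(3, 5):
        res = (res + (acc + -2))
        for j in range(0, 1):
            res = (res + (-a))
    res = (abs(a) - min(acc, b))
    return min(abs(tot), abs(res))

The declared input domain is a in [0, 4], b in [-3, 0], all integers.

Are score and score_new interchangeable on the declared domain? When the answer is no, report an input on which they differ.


There is a counterexample at a=0, b=-3: 3 on one side, -3 on the other.
score: acc=0, then tot=-3, then (i=0), then acc=0, then (i=1), then acc=0, then res=0, then (i=3), then res=-2, then (j=0), then res=-2, then (i=4), then res=-4, then (j=0), then res=-4, then res=3, then returns 3
score_new: acc=0, then tot=-3, then (k=0), then acc=0, then (k=1), then acc=0, then res=0, then (k=3), then res=-2, then (j=0), then res=-2, then (k=4), then res=-4, then (j=0), then res=-4, then res=3, then returns -3
verdict: not equivalent; witness: a=0, b=-3


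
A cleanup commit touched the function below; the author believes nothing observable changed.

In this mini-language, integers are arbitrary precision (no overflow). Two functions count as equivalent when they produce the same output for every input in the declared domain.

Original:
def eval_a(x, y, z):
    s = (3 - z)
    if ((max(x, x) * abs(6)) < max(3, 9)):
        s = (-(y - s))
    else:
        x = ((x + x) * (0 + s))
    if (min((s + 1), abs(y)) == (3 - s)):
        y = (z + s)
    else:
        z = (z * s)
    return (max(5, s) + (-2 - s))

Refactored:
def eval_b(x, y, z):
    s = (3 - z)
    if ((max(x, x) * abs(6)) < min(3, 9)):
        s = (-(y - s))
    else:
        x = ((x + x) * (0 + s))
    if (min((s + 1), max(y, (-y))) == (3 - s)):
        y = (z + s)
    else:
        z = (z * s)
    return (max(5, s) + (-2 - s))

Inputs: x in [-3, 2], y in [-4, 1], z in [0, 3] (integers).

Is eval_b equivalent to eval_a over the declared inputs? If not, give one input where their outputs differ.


These are not equivalent — on x=1, y=-4, z=0 the outputs split (-2 vs 0).
eval_a: s becomes 3; next ((max(x, x) * abs(6)) < max(3, 9)) evaluates to true; next s becomes 7; next (min((s + 1), abs(y)) == (3 - s)) evaluates to false; next z becomes 0; next final value -2
eval_b: s becomes 3; next ((max(x, x) * abs(6)) < min(3, 9)) evaluates to false; next x becomes 6; next (min((s + 1), max(y, (-y))) == (3 - s)) evaluates to false; next z becomes 0; next final value 0
verdict: not equivalent; witness: x=1, y=-4, z=0


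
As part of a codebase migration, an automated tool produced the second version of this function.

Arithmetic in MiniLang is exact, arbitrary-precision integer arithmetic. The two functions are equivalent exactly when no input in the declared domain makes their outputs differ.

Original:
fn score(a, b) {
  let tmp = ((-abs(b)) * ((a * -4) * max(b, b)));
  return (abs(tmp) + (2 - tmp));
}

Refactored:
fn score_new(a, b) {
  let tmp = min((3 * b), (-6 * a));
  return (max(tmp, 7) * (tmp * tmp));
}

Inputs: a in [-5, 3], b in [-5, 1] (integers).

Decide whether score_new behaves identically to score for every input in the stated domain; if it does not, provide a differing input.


There is a counterexample at a=-5, b=-5: 2 on one side, 1575 on the other.
score: tmp = 500; return 2
score_new: tmp = -15; return 1575
verdict: not equivalent; witness: a=-5, b=-5


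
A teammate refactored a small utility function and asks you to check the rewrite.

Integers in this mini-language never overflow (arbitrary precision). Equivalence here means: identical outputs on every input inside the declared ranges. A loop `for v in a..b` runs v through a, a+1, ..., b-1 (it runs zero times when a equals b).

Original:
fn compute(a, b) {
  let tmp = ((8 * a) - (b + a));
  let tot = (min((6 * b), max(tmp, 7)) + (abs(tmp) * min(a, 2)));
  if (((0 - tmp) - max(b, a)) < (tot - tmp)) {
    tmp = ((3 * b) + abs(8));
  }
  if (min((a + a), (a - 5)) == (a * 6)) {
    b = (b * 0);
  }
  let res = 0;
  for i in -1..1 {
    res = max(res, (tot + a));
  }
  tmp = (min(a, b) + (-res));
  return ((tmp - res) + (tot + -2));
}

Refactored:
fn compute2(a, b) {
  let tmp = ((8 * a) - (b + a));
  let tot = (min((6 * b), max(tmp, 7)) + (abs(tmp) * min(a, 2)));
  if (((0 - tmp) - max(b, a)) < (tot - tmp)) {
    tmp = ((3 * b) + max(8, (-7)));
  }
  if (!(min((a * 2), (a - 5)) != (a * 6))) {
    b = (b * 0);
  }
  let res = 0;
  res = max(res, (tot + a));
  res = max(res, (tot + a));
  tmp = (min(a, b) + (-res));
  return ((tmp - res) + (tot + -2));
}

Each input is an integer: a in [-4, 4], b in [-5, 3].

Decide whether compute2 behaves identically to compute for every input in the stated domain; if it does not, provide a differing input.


The edit looks behavioral (`8` became `7`), but over these ranges it never changes the outcome.
Spot check at a=2, b=3 — compute: tmp becomes 11; next tot becomes 33; next (((0 - tmp) - max(b, a)) < (tot - tmp)) evaluates to true; next tmp becomes 17; next (min((a + a), (a - 5)) == (a * 6)) evaluates to false; next res becomes 0; next at i=-1:; next res becomes 35; next at i=0:; next res becomes 35; next tmp becomes -33; next final value -37. compute2: tmp becomes 11; next tot becomes 33; next (((0 - tmp) - max(b, a)) < (tot - tmp)) evaluates to true; next tmp becomes 17; next (!(min((a * 2), (a - 5)) != (a * 6))) evaluates to false; next res becomes 0; next res becomes 35; next res becomes 35; next tmp becomes -33; next final value -37. Both give -37.
Checked all 81 inputs in the declared domain: the outputs agree on every one.
verdict: equivalent


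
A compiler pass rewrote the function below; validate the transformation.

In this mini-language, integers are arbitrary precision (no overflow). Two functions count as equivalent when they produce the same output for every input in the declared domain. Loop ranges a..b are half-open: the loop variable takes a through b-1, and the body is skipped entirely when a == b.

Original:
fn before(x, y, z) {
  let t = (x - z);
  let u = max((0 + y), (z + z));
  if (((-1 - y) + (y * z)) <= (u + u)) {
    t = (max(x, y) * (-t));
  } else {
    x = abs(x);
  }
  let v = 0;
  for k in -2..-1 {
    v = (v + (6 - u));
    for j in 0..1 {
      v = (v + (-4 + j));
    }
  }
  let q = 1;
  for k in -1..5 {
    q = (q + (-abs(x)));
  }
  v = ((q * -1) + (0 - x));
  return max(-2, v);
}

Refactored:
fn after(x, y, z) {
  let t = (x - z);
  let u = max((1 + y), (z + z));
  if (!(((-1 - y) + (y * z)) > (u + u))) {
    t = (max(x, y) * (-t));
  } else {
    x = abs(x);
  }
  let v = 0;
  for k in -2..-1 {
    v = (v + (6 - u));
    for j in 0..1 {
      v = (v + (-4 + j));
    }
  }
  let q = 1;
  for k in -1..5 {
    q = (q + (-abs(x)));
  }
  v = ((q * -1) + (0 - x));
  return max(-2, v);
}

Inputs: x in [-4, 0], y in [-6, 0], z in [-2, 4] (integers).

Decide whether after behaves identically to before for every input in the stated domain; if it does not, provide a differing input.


The one real change (`0` became `1`) has no effect anywhere in the declared ranges.
Tracing x=-1, y=0, z=0: before: t = -1; u = 0; (((-1 - y) + (y * z)) <= (u + u)) -> true; t = 0; v = 0; [k=-2]; v = 6; [j=0]; v = 2; q = 1; [k=-1]; q = 0; [k=0]; q = -1; [k=1]; q = -2; [k=2]; q = -3; [k=3]; q = -4; [k=4]; q = -5; v = 6; return 6 | after: t = -1; u = 1; (!(((-1 - y) + (y * z)) > (u + u))) -> true; t = 0; v = 0; [k=-2]; v = 5; [j=0]; v = 1; q = 1; [k=-1]; q = 0; [k=0]; q = -1; [k=1]; q = -2; [k=2]; q = -3; [k=3]; q = -4; [k=4]; q = -5; v = 6; return 6 — matching result 6.
Checked all 245 inputs in the declared domain: the outputs agree on every one.
verdict: equivalent


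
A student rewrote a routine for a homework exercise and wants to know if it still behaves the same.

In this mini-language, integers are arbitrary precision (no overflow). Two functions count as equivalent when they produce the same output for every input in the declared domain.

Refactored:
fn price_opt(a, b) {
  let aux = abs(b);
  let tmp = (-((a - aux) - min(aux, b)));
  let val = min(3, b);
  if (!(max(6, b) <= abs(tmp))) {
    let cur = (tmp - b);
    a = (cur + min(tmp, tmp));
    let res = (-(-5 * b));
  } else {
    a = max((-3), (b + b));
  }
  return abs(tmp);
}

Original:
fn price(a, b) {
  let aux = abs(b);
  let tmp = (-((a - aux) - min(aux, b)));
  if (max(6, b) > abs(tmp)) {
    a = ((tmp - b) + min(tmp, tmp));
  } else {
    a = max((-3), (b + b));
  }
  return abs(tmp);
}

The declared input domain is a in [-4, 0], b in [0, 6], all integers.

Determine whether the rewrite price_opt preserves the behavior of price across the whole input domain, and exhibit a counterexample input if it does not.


The two are interchangeable: local variable names differ, statement counts differ, min/max/abs usage differs, comparison usage differs, constant usage differs, arithmetic usage differs, boolean connective usage differs, and every declared input agrees.
One worked example (a=0, b=5) — price: aux=5, then tmp=10, then (max(6, b) > abs(tmp)) is false, then a=10, then returns 10; price_opt: aux=5, then tmp=10, then val=3, then (!(max(6, b) <= abs(tmp))) is false, then a=10, then returns 10; agreement on 10.
Every one of the 35 inputs gives matching results.
verdict: equivalent


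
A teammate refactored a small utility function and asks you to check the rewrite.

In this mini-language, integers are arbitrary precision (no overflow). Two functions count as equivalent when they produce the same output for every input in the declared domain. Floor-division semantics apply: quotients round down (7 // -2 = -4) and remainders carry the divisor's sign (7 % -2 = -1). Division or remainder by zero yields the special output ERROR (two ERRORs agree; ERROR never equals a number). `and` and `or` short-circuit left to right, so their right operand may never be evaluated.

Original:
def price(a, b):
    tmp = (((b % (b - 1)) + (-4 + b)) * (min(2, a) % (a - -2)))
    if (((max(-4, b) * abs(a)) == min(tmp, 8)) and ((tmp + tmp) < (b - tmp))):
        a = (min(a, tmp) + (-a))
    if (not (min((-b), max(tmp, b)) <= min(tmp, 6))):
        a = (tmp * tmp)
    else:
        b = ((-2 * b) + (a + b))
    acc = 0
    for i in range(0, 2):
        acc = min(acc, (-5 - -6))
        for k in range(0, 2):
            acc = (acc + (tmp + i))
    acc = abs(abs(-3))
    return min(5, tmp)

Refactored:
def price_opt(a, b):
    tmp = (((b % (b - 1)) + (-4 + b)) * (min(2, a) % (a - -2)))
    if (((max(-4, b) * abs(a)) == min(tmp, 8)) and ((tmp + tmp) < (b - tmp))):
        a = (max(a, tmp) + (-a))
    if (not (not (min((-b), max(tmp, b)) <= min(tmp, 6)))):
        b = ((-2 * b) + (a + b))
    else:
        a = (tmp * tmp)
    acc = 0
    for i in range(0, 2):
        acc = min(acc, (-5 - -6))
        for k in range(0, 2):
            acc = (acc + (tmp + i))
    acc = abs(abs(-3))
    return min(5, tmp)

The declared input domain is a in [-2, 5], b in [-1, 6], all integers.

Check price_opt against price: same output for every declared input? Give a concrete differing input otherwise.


Equivalent. The edit looks behavioral (`min(a, tmp)` became `max(a, tmp)`), but over these ranges it never changes the outcome.
Across all 64 domain points the two functions coincide.
One worked example (a=-1, b=4) — price: tmp = 0; (((max(-4, b) * abs(a)) == min(tmp, 8)) and ((tmp + tmp) < (b - tmp))) -> false; (not (min((-b), max(tmp, b)) <= min(tmp, 6))) -> false; b = -5; acc = 0; [i=0]; acc = 0; [k=0]; acc = 0; [k=1]; acc = 0; [i=1]; acc = 0; [k=0]; acc = 1; [k=1]; acc = 2; acc = 3; return 0; price_opt: tmp = 0; (((max(-4, b) * abs(a)) == min(tmp, 8)) and ((tmp + tmp) < (b - tmp))) -> false; (not (not (min((-b), max(tmp, b)) <= min(tmp, 6)))) -> true; b = -5; acc = 0; [i=0]; acc = 0; [k=0]; acc = 0; [k=1]; acc = 0; [i=1]; acc = 0; [k=0]; acc = 1; [k=1]; acc = 2; acc = 3; return 0; agreement on 0.
verdict: equivalent


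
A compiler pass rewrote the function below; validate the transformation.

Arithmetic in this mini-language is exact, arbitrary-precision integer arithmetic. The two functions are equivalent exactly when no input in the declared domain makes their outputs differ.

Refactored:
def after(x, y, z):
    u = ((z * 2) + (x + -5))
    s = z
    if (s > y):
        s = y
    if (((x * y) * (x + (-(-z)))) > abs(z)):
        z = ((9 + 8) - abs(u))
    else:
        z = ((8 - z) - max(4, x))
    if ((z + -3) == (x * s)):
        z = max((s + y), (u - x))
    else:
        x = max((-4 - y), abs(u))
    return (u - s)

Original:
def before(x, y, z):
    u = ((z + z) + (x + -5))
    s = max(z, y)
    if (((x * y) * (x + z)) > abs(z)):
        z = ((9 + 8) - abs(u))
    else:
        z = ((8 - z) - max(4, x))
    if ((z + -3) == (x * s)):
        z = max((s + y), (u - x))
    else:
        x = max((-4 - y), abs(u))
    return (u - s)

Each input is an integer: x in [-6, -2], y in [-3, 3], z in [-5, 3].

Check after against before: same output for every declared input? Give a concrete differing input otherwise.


The rewrite breaks on x=-6, y=-3, z=-5, where the results are -18 and -16.
before: u := -21 | s := -3 | (((x * y) * (x + z)) > abs(z)): false | z := 9 | ((z + -3) == (x * s)): false | x := 21 | result -18
after: u := -21 | s := -5 | (s > y): false | (((x * y) * (x + (-(-z)))) > abs(z)): false | z := 9 | ((z + -3) == (x * s)): false | x := 21 | result -16
verdict: not equivalent; witness: x=-6, y=-3, z=-5


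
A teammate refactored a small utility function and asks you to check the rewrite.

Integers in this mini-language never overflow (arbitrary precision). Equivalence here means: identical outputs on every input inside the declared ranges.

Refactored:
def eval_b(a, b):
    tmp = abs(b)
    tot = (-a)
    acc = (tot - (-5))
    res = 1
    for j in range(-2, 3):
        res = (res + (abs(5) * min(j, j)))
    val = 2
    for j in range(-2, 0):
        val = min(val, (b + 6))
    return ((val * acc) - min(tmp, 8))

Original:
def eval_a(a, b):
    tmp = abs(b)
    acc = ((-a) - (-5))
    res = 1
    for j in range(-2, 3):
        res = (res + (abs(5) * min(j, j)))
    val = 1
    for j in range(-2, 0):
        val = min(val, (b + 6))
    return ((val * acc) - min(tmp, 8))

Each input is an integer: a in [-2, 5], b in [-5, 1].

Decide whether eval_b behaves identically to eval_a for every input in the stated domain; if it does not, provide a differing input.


Try a=-2, b=-4.
eval_a: tmp=4, then acc=7, then res=1, then (j=-2), then res=-9, then (j=-1), then res=-14, then (j=0), then res=-14, then (j=1), then res=-9, then (j=2), then res=1, then val=1, then (j=-2), then val=1, then (j=-1), then val=1, then returns 3
eval_b: tmp=4, then tot=2, then acc=7, then res=1, then (j=-2), then res=-9, then (j=-1), then res=-14, then (j=0), then res=-14, then (j=1), then res=-9, then (j=2), then res=1, then val=2, then (j=-2), then val=2, then (j=-1), then val=2, then returns 10
3 != 10, so the rewrite changes behavior.
verdict: not equivalent; witness: a=-2, b=-4


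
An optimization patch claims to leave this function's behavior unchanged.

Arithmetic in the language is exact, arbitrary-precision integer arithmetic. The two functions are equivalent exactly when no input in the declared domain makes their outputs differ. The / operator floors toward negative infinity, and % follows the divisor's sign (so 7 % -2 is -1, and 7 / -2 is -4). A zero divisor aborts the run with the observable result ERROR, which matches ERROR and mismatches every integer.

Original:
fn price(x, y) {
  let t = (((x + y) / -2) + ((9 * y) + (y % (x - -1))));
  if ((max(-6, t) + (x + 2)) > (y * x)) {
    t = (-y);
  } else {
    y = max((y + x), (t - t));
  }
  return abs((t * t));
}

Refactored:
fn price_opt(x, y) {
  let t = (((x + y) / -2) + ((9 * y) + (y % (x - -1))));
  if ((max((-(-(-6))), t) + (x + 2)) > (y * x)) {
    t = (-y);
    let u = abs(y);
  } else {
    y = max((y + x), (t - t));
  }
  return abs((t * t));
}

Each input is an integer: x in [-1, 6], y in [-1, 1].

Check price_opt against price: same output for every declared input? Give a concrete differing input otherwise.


Side by side, the visible changes include: statement counts differ, plus local variable names differ, plus min/max/abs usage differs.
One worked example (x=6, y=-1) — price: t=-6, then ((max(-6, t) + (x + 2)) > (y * x)) is true, then t=1, then returns 1; price_opt: t=-6, then ((max((-(-(-6))), t) + (x + 2)) > (y * x)) is true, then t=1, then u=1, then returns 1; agreement on 1.
An exhaustive pass over the 24 declared inputs shows identical outputs.
verdict: equivalent


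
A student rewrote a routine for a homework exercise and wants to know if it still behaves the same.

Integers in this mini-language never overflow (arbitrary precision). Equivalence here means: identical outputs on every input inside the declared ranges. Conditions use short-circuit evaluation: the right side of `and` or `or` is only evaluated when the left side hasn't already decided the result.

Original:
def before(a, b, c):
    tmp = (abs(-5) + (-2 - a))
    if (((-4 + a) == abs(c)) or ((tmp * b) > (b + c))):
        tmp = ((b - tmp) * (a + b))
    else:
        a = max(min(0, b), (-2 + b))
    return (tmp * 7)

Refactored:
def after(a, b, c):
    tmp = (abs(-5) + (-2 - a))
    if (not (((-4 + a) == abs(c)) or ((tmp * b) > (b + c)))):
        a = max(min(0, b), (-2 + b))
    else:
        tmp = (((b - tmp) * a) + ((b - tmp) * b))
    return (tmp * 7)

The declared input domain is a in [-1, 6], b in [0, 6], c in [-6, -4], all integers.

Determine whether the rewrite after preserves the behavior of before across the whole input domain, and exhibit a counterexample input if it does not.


Differences: boolean connective usage differs, arithmetic usage differs — yet all 168 inputs agree.
verdict: equivalent


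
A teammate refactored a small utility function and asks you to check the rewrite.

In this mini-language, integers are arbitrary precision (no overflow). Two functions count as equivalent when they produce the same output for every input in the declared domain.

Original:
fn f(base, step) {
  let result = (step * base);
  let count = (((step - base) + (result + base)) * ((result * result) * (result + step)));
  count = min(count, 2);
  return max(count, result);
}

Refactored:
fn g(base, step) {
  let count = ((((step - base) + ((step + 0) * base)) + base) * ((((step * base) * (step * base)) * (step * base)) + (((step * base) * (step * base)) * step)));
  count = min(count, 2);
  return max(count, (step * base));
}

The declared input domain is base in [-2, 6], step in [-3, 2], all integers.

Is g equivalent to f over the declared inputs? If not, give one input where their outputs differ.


Comparing the listings, the differences include: local variable names differ, plus statement counts differ, plus constant usage differs, plus arithmetic usage differs.
One worked example (base=-2, step=2) — f: result := -4 | count := 64 | count := 2 | result 2; g: count := 64 | count := 2 | result 2; agreement on 2.
An exhaustive pass over the 54 declared inputs shows identical outputs.
verdict: equivalent


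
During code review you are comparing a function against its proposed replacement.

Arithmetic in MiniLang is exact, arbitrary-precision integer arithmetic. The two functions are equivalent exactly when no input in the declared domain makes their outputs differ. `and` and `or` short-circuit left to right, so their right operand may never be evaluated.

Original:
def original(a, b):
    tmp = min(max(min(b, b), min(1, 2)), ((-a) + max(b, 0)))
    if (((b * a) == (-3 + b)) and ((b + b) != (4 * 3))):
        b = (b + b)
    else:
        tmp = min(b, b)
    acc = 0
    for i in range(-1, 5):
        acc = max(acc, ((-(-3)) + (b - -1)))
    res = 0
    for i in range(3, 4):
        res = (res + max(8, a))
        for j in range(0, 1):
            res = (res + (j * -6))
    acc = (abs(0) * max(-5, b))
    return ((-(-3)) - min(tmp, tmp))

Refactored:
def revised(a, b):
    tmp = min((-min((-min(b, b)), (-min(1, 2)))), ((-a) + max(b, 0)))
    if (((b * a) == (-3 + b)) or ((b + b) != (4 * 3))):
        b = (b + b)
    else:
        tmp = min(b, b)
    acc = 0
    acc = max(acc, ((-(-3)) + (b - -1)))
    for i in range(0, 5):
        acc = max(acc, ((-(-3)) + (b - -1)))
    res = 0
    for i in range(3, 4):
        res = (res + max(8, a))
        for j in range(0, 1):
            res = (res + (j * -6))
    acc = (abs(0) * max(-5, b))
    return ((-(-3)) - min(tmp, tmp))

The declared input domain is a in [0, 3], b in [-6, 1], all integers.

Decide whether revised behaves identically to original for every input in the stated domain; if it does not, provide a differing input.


Evaluate both at a=0, b=-6.
original: tmp=0, then (((b * a) == (-3 + b)) and ((b + b) != (4 * 3))) is false, then tmp=-6, then acc=0, then (i=-1), then acc=0, then (i=0), then acc=0, then (i=1), then acc=0, then (i=2), then acc=0, then (i=3), then acc=0, then (i=4), then acc=0, then res=0, then (i=3), then res=8, then (j=0), then res=8, then acc=0, then returns 9
revised: tmp=0, then (((b * a) == (-3 + b)) or ((b + b) != (4 * 3))) is true, then b=-12, then acc=0, then acc=0, then (i=0), then acc=0, then (i=1), then acc=0, then (i=2), then acc=0, then (i=3), then acc=0, then (i=4), then acc=0, then res=0, then (i=3), then res=8, then (j=0), then res=8, then acc=0, then returns 3
9 vs 3 — the two versions disagree here.
verdict: not equivalent; witness: a=0, b=-6


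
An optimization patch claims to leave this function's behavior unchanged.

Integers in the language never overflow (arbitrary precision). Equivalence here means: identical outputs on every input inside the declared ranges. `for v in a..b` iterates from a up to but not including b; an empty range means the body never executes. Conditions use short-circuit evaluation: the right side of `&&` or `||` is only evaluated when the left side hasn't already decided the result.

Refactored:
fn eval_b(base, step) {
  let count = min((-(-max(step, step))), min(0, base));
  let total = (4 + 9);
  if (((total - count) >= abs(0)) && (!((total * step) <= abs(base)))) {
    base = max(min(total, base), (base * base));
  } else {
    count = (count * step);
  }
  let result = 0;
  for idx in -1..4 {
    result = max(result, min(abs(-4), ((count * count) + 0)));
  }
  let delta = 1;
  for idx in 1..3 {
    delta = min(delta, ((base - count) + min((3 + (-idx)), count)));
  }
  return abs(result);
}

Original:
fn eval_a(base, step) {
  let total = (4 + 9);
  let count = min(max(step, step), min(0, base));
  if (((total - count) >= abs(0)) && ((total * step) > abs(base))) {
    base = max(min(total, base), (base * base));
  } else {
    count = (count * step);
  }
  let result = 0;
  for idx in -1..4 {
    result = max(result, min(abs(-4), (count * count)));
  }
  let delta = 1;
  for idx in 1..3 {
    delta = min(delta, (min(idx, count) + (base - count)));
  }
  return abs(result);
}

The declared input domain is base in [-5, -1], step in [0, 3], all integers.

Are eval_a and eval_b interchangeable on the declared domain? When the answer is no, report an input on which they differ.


This is a faithful refactor — boolean connective usage differs, plus constant usage differs, plus comparison usage differs, plus arithmetic usage differs, but the computed results match everywhere.
One worked example (base=-5, step=1) — eval_a: total becomes 13; next count becomes -5; next (((total - count) >= abs(0)) && ((total * step) > abs(base))) evaluates to true; next base becomes 25; next result becomes 0; next at idx=-1:; next result becomes 4; next at idx=0:; next result becomes 4; next at idx=1:; next result becomes 4; next at idx=2:; next result becomes 4; next at idx=3:; next result becomes 4; next delta becomes 1; next at idx=1:; next delta becomes 1; next at idx=2:; next delta becomes 1; next final value 4; eval_b: count becomes -5; next total becomes 13; next (((total - count) >= abs(0)) && (!((total * step) <= abs(base)))) evaluates to true; next base becomes 25; next result becomes 0; next at idx=-1:; next result becomes 4; next at idx=0:; next result becomes 4; next at idx=1:; next result becomes 4; next at idx=2:; next result becomes 4; next at idx=3:; next result becomes 4; next delta becomes 1; next at idx=1:; next delta becomes 1; next at idx=2:; next delta becomes 1; next final value 4; agreement on 4.
Sweeping the whole domain (20 inputs) finds no disagreement.
verdict: equivalent


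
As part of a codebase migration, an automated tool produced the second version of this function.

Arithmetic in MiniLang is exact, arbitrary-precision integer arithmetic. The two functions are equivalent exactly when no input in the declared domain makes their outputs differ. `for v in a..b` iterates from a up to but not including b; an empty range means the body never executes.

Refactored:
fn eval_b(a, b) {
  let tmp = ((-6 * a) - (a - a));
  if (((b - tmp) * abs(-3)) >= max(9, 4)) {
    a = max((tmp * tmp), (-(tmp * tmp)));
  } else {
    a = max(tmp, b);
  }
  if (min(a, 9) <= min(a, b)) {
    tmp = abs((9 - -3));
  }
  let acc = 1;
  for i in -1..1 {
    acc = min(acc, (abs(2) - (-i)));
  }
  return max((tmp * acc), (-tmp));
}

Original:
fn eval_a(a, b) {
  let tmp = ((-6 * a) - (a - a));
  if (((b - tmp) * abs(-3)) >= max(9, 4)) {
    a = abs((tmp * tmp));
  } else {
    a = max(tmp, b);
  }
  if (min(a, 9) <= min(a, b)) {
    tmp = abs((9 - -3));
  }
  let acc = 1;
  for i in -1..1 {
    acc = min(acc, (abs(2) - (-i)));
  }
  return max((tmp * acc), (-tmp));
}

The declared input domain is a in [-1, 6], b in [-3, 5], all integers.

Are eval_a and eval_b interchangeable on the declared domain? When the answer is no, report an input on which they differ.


The two are interchangeable: arithmetic usage differs, and min/max/abs usage differs, and every declared input agrees.
Spot check at a=5, b=5 — eval_a: tmp = -30; (((b - tmp) * abs(-3)) >= max(9, 4)) -> true; a = 900; (min(a, 9) <= min(a, b)) -> false; acc = 1; [i=-1]; acc = 1; [i=0]; acc = 1; return 30. eval_b: tmp = -30; (((b - tmp) * abs(-3)) >= max(9, 4)) -> true; a = 900; (min(a, 9) <= min(a, b)) -> false; acc = 1; [i=-1]; acc = 1; [i=0]; acc = 1; return 30. Both give 30.
An exhaustive pass over the 72 declared inputs shows identical outputs.
verdict: equivalent
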